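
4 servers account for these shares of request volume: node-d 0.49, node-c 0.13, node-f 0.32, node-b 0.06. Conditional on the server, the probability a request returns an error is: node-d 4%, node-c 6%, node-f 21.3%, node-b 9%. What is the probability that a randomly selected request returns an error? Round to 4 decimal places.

Prior × likelihood for each hypothesis:
  node-d: 0.49 × 0.04 = 0.0196
  node-c: 0.13 × 0.06 = 0.0078
  node-f: 0.32 × 0.213 = 0.06816
  node-b: 0.06 × 0.09 = 0.0054
P(error) = 0.0196 + 0.0078 + 0.06816 + 0.0054 = 0.10096 → 0.1010.

0.1010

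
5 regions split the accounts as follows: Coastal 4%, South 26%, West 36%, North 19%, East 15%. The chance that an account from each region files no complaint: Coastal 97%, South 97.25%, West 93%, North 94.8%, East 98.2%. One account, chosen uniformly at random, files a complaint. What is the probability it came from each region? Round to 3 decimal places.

Coastal 0.026, South 0.155, West 0.546, North 0.214, East 0.059

Taking complements, P(complaint | each) = Coastal 0.03, South 0.0275, West 0.07, North 0.052, East 0.018.
Prior × likelihood for each hypothesis:
  Coastal: 0.04 × 0.03 = 0.0012
  South: 0.26 × 0.0275 = 0.00715
  West: 0.36 × 0.07 = 0.0252
  North: 0.19 × 0.052 = 0.00988
  East: 0.15 × 0.018 = 0.0027
Total = 0.04613.
P(Coastal | complaint) = 0.0012/0.04613 ≈ 0.026
P(South | complaint) = 0.00715/0.04613 ≈ 0.155
P(West | complaint) = 0.0252/0.04613 ≈ 0.546
P(North | complaint) = 0.00988/0.04613 ≈ 0.214
P(East | complaint) = 0.0027/0.04613 ≈ 0.059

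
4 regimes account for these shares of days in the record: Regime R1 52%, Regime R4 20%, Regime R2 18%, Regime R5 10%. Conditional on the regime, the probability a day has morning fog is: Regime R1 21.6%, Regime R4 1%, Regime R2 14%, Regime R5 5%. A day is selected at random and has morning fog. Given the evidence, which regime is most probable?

Regime R1

Unnormalized posteriors (prior × likelihood):
  Regime R1: 0.52 × 0.216 = 0.11232
  Regime R4: 0.2 × 0.01 = 0.002
  Regime R2: 0.18 × 0.14 = 0.0252
  Regime R5: 0.1 × 0.05 = 0.005
Sum = 0.14452.
Largest term belongs to Regime R1, so Regime R1 is most probable.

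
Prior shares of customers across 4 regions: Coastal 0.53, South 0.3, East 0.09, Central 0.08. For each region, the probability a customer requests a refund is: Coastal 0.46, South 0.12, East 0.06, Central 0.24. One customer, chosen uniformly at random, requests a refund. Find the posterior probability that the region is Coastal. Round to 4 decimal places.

0.8009

Unnormalized posteriors (prior × likelihood):
  Coastal: 0.53 × 0.46 = 0.2438
  South: 0.3 × 0.12 = 0.036
  East: 0.09 × 0.06 = 0.0054
  Central: 0.08 × 0.24 = 0.0192
Sum = 0.3044.
P(Coastal | evidence) = 0.2438 / 0.3044 ≈ 0.8009.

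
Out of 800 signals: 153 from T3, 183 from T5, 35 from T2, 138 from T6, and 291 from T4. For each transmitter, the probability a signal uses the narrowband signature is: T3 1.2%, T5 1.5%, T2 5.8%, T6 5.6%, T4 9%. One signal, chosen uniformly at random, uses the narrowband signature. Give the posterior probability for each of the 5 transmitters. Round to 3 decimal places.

By Bayes' rule, posterior ∝ prior × likelihood:
  T3: 0.19125 × 0.012 = 0.002295
  T5: 0.22875 × 0.015 = 0.00343125
  T2: 0.04375 × 0.058 = 0.0025375
  T6: 0.1725 × 0.056 = 0.00966
  T4: 0.36375 × 0.09 = 0.0327375
Sum = 0.05066125.
P(T3 | narrowband) = 0.002295/0.05066125 ≈ 0.045
P(T5 | narrowband) = 0.00343125/0.05066125 ≈ 0.068
P(T2 | narrowband) = 0.0025375/0.05066125 ≈ 0.050
P(T6 | narrowband) = 0.00966/0.05066125 ≈ 0.191
P(T4 | narrowband) = 0.0327375/0.05066125 ≈ 0.646

T3 0.045, T5 0.068, T2 0.050, T6 0.191, T4 0.646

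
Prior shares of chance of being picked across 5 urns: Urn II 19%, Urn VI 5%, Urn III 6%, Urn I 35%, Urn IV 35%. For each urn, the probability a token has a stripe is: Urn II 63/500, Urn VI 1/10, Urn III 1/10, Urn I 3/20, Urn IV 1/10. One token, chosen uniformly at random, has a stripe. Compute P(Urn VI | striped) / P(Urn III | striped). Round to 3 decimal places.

0.833

Compute prior × likelihood for every hypothesis:
  Urn II: 0.19 × 0.126 = 0.02394
  Urn VI: 0.05 × 0.1 = 0.005
  Urn III: 0.06 × 0.1 = 0.006
  Urn I: 0.35 × 0.15 = 0.0525
  Urn IV: 0.35 × 0.1 = 0.035
Sum = 0.12244.
The ratio is 0.005 / 0.006 (the normalizer cancels) = 0.833.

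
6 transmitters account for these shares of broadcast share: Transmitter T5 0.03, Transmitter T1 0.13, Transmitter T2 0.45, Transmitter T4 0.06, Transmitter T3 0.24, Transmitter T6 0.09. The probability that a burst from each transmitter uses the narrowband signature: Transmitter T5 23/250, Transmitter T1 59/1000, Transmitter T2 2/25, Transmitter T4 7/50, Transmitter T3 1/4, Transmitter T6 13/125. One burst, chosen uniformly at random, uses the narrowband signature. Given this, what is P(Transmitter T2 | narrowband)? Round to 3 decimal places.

Unnormalized posteriors (prior × likelihood):
  Transmitter T5: 0.03 × 0.092 = 0.00276
  Transmitter T1: 0.13 × 0.059 = 0.00767
  Transmitter T2: 0.45 × 0.08 = 0.036
  Transmitter T4: 0.06 × 0.14 = 0.0084
  Transmitter T3: 0.24 × 0.25 = 0.06
  Transmitter T6: 0.09 × 0.104 = 0.00936
Sum = 0.12419.
P(Transmitter T2 | evidence) = 0.036 / 0.12419 ≈ 0.290.

0.290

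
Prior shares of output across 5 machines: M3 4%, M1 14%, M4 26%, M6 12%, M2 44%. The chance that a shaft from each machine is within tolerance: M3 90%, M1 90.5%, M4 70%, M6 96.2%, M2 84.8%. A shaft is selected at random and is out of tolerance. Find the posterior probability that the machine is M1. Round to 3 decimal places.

Taking complements, P(oversize | each) = M3 0.1, M1 0.095, M4 0.3, M6 0.038, M2 0.152.
By Bayes' rule, posterior ∝ prior × likelihood:
  M3: 0.04 × 0.1 = 0.004
  M1: 0.14 × 0.095 = 0.0133
  M4: 0.26 × 0.3 = 0.078
  M6: 0.12 × 0.038 = 0.00456
  M2: 0.44 × 0.152 = 0.06688
Sum = 0.16674.
P(M1 | evidence) = 0.0133 / 0.16674 ≈ 0.080.

0.080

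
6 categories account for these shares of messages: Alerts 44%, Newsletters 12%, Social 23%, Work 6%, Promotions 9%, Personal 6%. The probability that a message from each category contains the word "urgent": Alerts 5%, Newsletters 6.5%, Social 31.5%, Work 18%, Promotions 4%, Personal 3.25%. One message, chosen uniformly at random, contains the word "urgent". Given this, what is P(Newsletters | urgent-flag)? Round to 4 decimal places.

0.0658

Prior × likelihood for each hypothesis:
  Alerts: 0.44 × 0.05 = 0.022
  Newsletters: 0.12 × 0.065 = 0.0078
  Social: 0.23 × 0.315 = 0.07245
  Work: 0.06 × 0.18 = 0.0108
  Promotions: 0.09 × 0.04 = 0.0036
  Personal: 0.06 × 0.0325 = 0.00195
Sum = 0.1186.
P(Newsletters | evidence) = 0.0078 / 0.1186 ≈ 0.0658.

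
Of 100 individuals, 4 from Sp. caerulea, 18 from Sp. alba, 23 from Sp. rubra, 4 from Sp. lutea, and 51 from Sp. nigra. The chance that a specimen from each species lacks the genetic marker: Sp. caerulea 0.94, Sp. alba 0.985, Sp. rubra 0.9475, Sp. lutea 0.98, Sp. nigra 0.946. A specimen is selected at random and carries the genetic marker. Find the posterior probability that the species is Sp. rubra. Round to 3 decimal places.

0.265

Taking complements, P(marker | each) = Sp. caerulea 0.06, Sp. alba 0.015, Sp. rubra 0.0525, Sp. lutea 0.02, Sp. nigra 0.054.
Prior × likelihood for each hypothesis:
  Sp. caerulea: 0.04 × 0.06 = 0.0024
  Sp. alba: 0.18 × 0.015 = 0.0027
  Sp. rubra: 0.23 × 0.0525 = 0.012075
  Sp. lutea: 0.04 × 0.02 = 0.0008
  Sp. nigra: 0.51 × 0.054 = 0.02754
Total = 0.045515.
P(Sp. rubra | evidence) = 0.012075 / 0.045515 ≈ 0.265.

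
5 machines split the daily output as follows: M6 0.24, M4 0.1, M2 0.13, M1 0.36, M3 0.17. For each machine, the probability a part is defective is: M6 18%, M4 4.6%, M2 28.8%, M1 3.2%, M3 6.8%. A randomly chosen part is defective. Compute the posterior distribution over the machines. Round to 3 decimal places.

M6 0.399, M4 0.042, M2 0.346, M1 0.106, M3 0.107

Prior × likelihood for each hypothesis:
  M6: 0.24 × 0.18 = 0.0432
  M4: 0.1 × 0.046 = 0.0046
  M2: 0.13 × 0.288 = 0.03744
  M1: 0.36 × 0.032 = 0.01152
  M3: 0.17 × 0.068 = 0.01156
Sum = 0.10832.
P(M6 | defective) = 0.0432/0.10832 ≈ 0.399
P(M4 | defective) = 0.0046/0.10832 ≈ 0.042
P(M2 | defective) = 0.03744/0.10832 ≈ 0.346
P(M1 | defective) = 0.01152/0.10832 ≈ 0.106
P(M3 | defective) = 0.01156/0.10832 ≈ 0.107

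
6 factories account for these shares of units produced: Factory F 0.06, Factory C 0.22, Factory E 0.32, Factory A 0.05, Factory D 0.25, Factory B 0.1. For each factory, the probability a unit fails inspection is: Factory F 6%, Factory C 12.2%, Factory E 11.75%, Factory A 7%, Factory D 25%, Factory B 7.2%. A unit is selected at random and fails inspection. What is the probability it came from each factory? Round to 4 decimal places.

Factory F 0.0255, Factory C 0.1900, Factory E 0.2662, Factory A 0.0248, Factory D 0.4425, Factory B 0.0510

By Bayes' rule, posterior ∝ prior × likelihood:
  Factory F: 0.06 × 0.06 = 0.0036
  Factory C: 0.22 × 0.122 = 0.02684
  Factory E: 0.32 × 0.1175 = 0.0376
  Factory A: 0.05 × 0.07 = 0.0035
  Factory D: 0.25 × 0.25 = 0.0625
  Factory B: 0.1 × 0.072 = 0.0072
Sum = 0.14124.
P(Factory F | nonconforming) = 0.0036/0.14124 ≈ 0.0255
P(Factory C | nonconforming) = 0.02684/0.14124 ≈ 0.1900
P(Factory E | nonconforming) = 0.0376/0.14124 ≈ 0.2662
P(Factory A | nonconforming) = 0.0035/0.14124 ≈ 0.0248
P(Factory D | nonconforming) = 0.0625/0.14124 ≈ 0.4425
P(Factory B | nonconforming) = 0.0072/0.14124 ≈ 0.0510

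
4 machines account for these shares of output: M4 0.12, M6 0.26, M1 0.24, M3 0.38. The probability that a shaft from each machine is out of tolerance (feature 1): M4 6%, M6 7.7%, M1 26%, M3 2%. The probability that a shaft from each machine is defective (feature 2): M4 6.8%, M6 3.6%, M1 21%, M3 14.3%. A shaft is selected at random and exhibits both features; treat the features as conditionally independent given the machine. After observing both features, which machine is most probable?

Compute prior × likelihood for every hypothesis:
  M4: 0.12 × 0.06 × 0.068 = 0.0004896
  M6: 0.26 × 0.077 × 0.036 = 0.00072072
  M1: 0.24 × 0.26 × 0.21 = 0.013104
  M3: 0.38 × 0.02 × 0.143 = 0.0010868
Total = 0.01540112.
Largest term belongs to M1, so M1 is most probable.

M1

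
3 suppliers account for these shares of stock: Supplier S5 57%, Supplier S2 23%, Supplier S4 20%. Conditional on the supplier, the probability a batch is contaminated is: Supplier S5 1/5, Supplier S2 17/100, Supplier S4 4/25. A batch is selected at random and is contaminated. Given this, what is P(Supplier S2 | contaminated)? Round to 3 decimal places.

Prior × likelihood for each hypothesis:
  Supplier S5: 0.57 × 0.2 = 0.114
  Supplier S2: 0.23 × 0.17 = 0.0391
  Supplier S4: 0.2 × 0.16 = 0.032
Total = 0.1851.
P(Supplier S2 | evidence) = 0.0391 / 0.1851 ≈ 0.211.

0.211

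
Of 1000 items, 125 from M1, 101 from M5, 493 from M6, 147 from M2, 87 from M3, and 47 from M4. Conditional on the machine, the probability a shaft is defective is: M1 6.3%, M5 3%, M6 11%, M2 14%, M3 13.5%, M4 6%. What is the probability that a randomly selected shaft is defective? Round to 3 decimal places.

Prior × likelihood for each hypothesis:
  M1: 0.125 × 0.063 = 0.007875
  M5: 0.101 × 0.03 = 0.00303
  M6: 0.493 × 0.11 = 0.05423
  M2: 0.147 × 0.14 = 0.02058
  M3: 0.087 × 0.135 = 0.011745
  M4: 0.047 × 0.06 = 0.00282
P(defective) = 0.007875 + 0.00303 + 0.05423 + 0.02058 + 0.011745 + 0.00282 = 0.10028 → 0.100.

0.100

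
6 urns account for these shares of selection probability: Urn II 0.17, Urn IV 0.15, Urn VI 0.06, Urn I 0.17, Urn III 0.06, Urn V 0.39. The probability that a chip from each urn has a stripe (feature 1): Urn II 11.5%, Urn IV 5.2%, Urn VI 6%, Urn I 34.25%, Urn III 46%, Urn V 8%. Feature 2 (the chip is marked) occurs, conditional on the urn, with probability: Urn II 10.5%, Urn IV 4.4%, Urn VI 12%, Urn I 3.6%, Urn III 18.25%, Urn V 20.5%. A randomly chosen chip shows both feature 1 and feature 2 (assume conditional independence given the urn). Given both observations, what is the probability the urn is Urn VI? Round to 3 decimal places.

0.026

Unnormalized posteriors (prior × likelihood):
  Urn II: 0.17 × 0.115 × 0.105 = 0.00205275
  Urn IV: 0.15 × 0.052 × 0.044 = 0.0003432
  Urn VI: 0.06 × 0.06 × 0.12 = 0.000432
  Urn I: 0.17 × 0.3425 × 0.036 = 0.0020961
  Urn III: 0.06 × 0.46 × 0.1825 = 0.005037
  Urn V: 0.39 × 0.08 × 0.205 = 0.006396
Total = 0.01635705.
P(Urn VI | evidence) = 0.000432 / 0.01635705 ≈ 0.026.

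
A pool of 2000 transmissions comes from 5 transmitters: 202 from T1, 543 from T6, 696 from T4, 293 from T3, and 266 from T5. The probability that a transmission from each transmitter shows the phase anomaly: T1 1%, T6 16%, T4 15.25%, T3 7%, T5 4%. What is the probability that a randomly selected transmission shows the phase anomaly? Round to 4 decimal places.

Unnormalized posteriors (prior × likelihood):
  T1: 0.101 × 0.01 = 0.00101
  T6: 0.2715 × 0.16 = 0.04344
  T4: 0.348 × 0.1525 = 0.05307
  T3: 0.1465 × 0.07 = 0.010255
  T5: 0.133 × 0.04 = 0.00532
P(anomaly) = 0.00101 + 0.04344 + 0.05307 + 0.010255 + 0.00532 = 0.113095 → 0.1131.

0.1131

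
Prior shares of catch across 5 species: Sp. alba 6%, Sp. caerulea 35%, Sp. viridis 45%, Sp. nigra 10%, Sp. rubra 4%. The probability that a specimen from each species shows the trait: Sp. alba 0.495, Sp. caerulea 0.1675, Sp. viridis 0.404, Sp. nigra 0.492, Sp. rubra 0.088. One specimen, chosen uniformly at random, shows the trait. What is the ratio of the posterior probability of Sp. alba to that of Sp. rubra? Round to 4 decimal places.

8.4375

Unnormalized posteriors (prior × likelihood):
  Sp. alba: 0.06 × 0.495 = 0.0297
  Sp. caerulea: 0.35 × 0.1675 = 0.058625
  Sp. viridis: 0.45 × 0.404 = 0.1818
  Sp. nigra: 0.1 × 0.492 = 0.0492
  Sp. rubra: 0.04 × 0.088 = 0.00352
Sum = 0.322845.
The ratio is 0.0297 / 0.00352 (the normalizer cancels) = 8.4375.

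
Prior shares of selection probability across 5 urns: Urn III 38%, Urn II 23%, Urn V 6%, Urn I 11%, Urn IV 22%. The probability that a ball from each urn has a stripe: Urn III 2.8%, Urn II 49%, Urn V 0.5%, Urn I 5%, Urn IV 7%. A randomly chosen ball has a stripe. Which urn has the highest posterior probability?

Prior × likelihood for each hypothesis:
  Urn III: 0.38 × 0.028 = 0.01064
  Urn II: 0.23 × 0.49 = 0.1127
  Urn V: 0.06 × 0.005 = 0.0003
  Urn I: 0.11 × 0.05 = 0.0055
  Urn IV: 0.22 × 0.07 = 0.0154
Total = 0.14454.
Largest term belongs to Urn II, so Urn II is most probable.

Urn II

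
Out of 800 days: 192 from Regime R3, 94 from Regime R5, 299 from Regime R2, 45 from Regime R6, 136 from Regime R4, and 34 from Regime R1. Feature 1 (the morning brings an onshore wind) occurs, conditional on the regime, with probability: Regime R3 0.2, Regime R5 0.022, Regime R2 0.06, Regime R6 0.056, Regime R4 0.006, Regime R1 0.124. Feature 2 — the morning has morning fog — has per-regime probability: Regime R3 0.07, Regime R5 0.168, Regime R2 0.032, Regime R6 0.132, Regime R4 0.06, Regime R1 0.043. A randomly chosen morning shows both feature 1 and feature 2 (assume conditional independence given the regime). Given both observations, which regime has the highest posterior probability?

By Bayes' rule, posterior ∝ prior × likelihood:
  Regime R3: 0.24 × 0.2 × 0.07 = 0.00336
  Regime R5: 0.1175 × 0.022 × 0.168 = 0.00043428
  Regime R2: 0.37375 × 0.06 × 0.032 = 0.0007176
  Regime R6: 0.05625 × 0.056 × 0.132 = 0.0004158
  Regime R4: 0.17 × 0.006 × 0.06 = 0.0000612
  Regime R1: 0.0425 × 0.124 × 0.043 = 0.00022661
Normalizing constant = 0.00521549.
Largest term belongs to Regime R3, so Regime R3 is most probable.

Regime R3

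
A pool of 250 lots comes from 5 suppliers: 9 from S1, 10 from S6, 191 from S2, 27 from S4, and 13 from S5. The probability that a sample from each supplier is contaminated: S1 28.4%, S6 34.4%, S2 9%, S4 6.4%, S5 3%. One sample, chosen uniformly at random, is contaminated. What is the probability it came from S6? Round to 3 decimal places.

0.136

Prior × likelihood for each hypothesis:
  S1: 0.036 × 0.284 = 0.010224
  S6: 0.04 × 0.344 = 0.01376
  S2: 0.764 × 0.09 = 0.06876
  S4: 0.108 × 0.064 = 0.006912
  S5: 0.052 × 0.03 = 0.00156
Total = 0.101216.
P(S6 | evidence) = 0.01376 / 0.101216 ≈ 0.136.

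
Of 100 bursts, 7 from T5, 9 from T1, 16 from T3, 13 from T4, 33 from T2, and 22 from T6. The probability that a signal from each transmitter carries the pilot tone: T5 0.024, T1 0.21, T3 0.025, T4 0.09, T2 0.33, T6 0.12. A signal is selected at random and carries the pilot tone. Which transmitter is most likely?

Unnormalized posteriors (prior × likelihood):
  T5: 0.07 × 0.024 = 0.00168
  T1: 0.09 × 0.21 = 0.0189
  T3: 0.16 × 0.025 = 0.004
  T4: 0.13 × 0.09 = 0.0117
  T2: 0.33 × 0.33 = 0.1089
  T6: 0.22 × 0.12 = 0.0264
Normalizing constant = 0.17158.
Largest term belongs to T2, so T2 is most probable.

T2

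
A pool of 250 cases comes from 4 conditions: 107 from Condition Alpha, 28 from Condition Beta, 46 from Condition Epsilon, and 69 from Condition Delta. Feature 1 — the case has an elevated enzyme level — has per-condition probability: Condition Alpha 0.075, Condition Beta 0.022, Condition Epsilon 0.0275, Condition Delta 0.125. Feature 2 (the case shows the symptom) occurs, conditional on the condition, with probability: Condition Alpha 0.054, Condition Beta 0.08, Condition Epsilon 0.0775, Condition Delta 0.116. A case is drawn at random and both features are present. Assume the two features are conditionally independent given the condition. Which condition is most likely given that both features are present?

Condition Delta

Unnormalized posteriors (prior × likelihood):
  Condition Alpha: 0.428 × 0.075 × 0.054 = 0.0017334
  Condition Beta: 0.112 × 0.022 × 0.08 = 0.00019712
  Condition Epsilon: 0.184 × 0.0275 × 0.0775 = 0.00039215
  Condition Delta: 0.276 × 0.125 × 0.116 = 0.004002
Normalizing constant = 0.00632467.
Largest term belongs to Condition Delta, so Condition Delta is most probable.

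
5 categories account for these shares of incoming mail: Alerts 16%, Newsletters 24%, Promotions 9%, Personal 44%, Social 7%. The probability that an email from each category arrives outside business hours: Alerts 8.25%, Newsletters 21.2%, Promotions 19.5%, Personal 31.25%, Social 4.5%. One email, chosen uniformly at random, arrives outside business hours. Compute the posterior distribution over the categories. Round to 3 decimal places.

By Bayes' rule, posterior ∝ prior × likelihood:
  Alerts: 0.16 × 0.0825 = 0.0132
  Newsletters: 0.24 × 0.212 = 0.05088
  Promotions: 0.09 × 0.195 = 0.01755
  Personal: 0.44 × 0.3125 = 0.1375
  Social: 0.07 × 0.045 = 0.00315
Normalizing constant = 0.22228.
P(Alerts | off-hours) = 0.0132/0.22228 ≈ 0.059
P(Newsletters | off-hours) = 0.05088/0.22228 ≈ 0.229
P(Promotions | off-hours) = 0.01755/0.22228 ≈ 0.079
P(Personal | off-hours) = 0.1375/0.22228 ≈ 0.619
P(Social | off-hours) = 0.00315/0.22228 ≈ 0.014
(Check: 0.059+0.229+0.079+0.619+0.014 = 1.000.)

Alerts 0.059, Newsletters 0.229, Promotions 0.079, Personal 0.619, Social 0.014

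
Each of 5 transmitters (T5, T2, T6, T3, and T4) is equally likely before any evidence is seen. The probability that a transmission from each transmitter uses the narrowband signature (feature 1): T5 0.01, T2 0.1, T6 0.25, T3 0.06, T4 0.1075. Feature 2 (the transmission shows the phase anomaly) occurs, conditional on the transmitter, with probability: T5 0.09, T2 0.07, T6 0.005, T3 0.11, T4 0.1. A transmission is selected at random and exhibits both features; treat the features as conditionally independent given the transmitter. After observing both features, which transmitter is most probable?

T4

Since the prior is uniform, the posterior is proportional to the likelihood:
  T5: 0.01 × 0.09 = 0.0009
  T2: 0.1 × 0.07 = 0.007
  T6: 0.25 × 0.005 = 0.00125
  T3: 0.06 × 0.11 = 0.0066
  T4: 0.1075 × 0.1 = 0.01075
Total = 0.0265.
Largest term belongs to T4, so T4 is most probable.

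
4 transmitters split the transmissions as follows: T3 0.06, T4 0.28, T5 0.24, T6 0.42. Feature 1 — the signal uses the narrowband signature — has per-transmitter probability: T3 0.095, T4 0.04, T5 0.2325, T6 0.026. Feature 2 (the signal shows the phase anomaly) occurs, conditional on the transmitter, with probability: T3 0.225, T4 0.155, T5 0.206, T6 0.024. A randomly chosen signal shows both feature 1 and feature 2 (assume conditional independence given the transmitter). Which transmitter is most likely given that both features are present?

T5

Unnormalized posteriors (prior × likelihood):
  T3: 0.06 × 0.095 × 0.225 = 0.0012825
  T4: 0.28 × 0.04 × 0.155 = 0.001736
  T5: 0.24 × 0.2325 × 0.206 = 0.0114948
  T6: 0.42 × 0.026 × 0.024 = 0.00026208
Normalizing constant = 0.01477538.
Largest term belongs to T5, so T5 is most probable.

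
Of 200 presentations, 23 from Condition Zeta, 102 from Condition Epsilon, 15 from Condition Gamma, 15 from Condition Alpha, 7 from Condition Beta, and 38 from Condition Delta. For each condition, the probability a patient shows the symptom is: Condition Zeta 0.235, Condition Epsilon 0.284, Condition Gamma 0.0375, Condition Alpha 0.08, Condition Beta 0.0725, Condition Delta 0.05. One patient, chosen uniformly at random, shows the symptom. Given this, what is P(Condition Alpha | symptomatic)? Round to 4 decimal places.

By Bayes' rule, posterior ∝ prior × likelihood:
  Condition Zeta: 0.115 × 0.235 = 0.027025
  Condition Epsilon: 0.51 × 0.284 = 0.14484
  Condition Gamma: 0.075 × 0.0375 = 0.0028125
  Condition Alpha: 0.075 × 0.08 = 0.006
  Condition Beta: 0.035 × 0.0725 = 0.0025375
  Condition Delta: 0.19 × 0.05 = 0.0095
Normalizing constant = 0.192715.
P(Condition Alpha | evidence) = 0.006 / 0.192715 ≈ 0.0311.

0.0311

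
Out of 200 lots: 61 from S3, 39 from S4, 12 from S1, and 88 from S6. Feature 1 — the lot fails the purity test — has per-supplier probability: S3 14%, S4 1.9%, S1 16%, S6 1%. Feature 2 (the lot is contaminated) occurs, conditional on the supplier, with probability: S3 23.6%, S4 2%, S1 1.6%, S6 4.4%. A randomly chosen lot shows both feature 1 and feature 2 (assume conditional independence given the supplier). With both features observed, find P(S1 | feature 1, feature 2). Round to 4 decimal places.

Compute prior × likelihood for every hypothesis:
  S3: 0.305 × 0.14 × 0.236 = 0.0100772
  S4: 0.195 × 0.019 × 0.02 = 0.0000741
  S1: 0.06 × 0.16 × 0.016 = 0.0001536
  S6: 0.44 × 0.01 × 0.044 = 0.0001936
Sum = 0.0104985.
P(S1 | evidence) = 0.0001536 / 0.0104985 ≈ 0.0146.

0.0146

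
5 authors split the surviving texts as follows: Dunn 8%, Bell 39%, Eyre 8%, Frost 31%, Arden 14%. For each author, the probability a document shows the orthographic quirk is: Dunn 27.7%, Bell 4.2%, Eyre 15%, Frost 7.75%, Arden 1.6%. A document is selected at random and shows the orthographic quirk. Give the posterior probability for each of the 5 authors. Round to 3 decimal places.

Dunn 0.289, Bell 0.213, Eyre 0.156, Frost 0.313, Arden 0.029

Compute prior × likelihood for every hypothesis:
  Dunn: 0.08 × 0.277 = 0.02216
  Bell: 0.39 × 0.042 = 0.01638
  Eyre: 0.08 × 0.15 = 0.012
  Frost: 0.31 × 0.0775 = 0.024025
  Arden: 0.14 × 0.016 = 0.00224
Normalizing constant = 0.076805.
P(Dunn | quirk) = 0.02216/0.076805 ≈ 0.289
P(Bell | quirk) = 0.01638/0.076805 ≈ 0.213
P(Eyre | quirk) = 0.012/0.076805 ≈ 0.156
P(Frost | quirk) = 0.024025/0.076805 ≈ 0.313
P(Arden | quirk) = 0.00224/0.076805 ≈ 0.029
(Check: 0.289+0.213+0.156+0.313+0.029 = 1.000.)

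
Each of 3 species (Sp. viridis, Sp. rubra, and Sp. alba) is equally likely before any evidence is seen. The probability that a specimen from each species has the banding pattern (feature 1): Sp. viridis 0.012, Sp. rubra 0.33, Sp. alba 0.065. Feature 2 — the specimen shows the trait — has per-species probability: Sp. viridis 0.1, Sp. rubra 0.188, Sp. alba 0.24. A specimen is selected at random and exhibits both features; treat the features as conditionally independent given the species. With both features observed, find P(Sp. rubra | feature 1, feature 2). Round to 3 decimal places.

0.787

With a uniform prior (1/3 each), posterior ∝ likelihood:
  Sp. viridis: 0.012 × 0.1 = 0.0012
  Sp. rubra: 0.33 × 0.188 = 0.06204
  Sp. alba: 0.065 × 0.24 = 0.0156
Total = 0.07884.
P(Sp. rubra | evidence) = 0.06204 / 0.07884 ≈ 0.787.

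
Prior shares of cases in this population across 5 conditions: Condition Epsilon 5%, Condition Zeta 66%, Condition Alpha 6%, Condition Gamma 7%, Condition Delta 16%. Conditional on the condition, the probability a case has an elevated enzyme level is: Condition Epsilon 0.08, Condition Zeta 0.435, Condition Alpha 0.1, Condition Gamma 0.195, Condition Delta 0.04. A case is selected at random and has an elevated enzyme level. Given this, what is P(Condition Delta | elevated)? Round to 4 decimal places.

0.0202

Unnormalized posteriors (prior × likelihood):
  Condition Epsilon: 0.05 × 0.08 = 0.004
  Condition Zeta: 0.66 × 0.435 = 0.2871
  Condition Alpha: 0.06 × 0.1 = 0.006
  Condition Gamma: 0.07 × 0.195 = 0.01365
  Condition Delta: 0.16 × 0.04 = 0.0064
Total = 0.31715.
P(Condition Delta | evidence) = 0.0064 / 0.31715 ≈ 0.0202.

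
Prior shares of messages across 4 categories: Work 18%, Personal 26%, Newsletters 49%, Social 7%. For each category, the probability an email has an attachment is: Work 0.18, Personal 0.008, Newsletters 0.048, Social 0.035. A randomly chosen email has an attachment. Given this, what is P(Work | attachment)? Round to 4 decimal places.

Compute prior × likelihood for every hypothesis:
  Work: 0.18 × 0.18 = 0.0324
  Personal: 0.26 × 0.008 = 0.00208
  Newsletters: 0.49 × 0.048 = 0.02352
  Social: 0.07 × 0.035 = 0.00245
Total = 0.06045.
P(Work | evidence) = 0.0324 / 0.06045 ≈ 0.5360.

0.5360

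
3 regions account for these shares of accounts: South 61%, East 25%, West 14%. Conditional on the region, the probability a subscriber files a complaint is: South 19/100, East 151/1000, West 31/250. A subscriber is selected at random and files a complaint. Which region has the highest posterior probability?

Prior × likelihood for each hypothesis:
  South: 0.61 × 0.19 = 0.1159
  East: 0.25 × 0.151 = 0.03775
  West: 0.14 × 0.124 = 0.01736
Normalizing constant = 0.17101.
Largest term belongs to South, so South is most probable.

South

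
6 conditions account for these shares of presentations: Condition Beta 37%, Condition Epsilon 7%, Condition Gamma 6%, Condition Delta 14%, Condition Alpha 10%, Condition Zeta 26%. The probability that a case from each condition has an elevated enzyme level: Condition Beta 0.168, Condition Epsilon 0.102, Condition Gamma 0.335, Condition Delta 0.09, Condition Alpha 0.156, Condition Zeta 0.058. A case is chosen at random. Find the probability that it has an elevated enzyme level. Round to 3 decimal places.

0.133

By Bayes' rule, posterior ∝ prior × likelihood:
  Condition Beta: 0.37 × 0.168 = 0.06216
  Condition Epsilon: 0.07 × 0.102 = 0.00714
  Condition Gamma: 0.06 × 0.335 = 0.0201
  Condition Delta: 0.14 × 0.09 = 0.0126
  Condition Alpha: 0.1 × 0.156 = 0.0156
  Condition Zeta: 0.26 × 0.058 = 0.01508
P(elevated) = 0.06216 + 0.00714 + 0.0201 + 0.0126 + 0.0156 + 0.01508 = 0.13268 → 0.133.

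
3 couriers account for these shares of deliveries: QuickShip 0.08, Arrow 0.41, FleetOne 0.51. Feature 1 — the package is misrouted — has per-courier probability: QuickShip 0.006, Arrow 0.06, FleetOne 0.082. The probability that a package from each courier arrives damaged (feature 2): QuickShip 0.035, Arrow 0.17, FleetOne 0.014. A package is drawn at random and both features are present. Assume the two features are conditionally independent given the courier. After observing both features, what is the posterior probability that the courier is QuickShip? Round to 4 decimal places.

0.0035

Unnormalized posteriors (prior × likelihood):
  QuickShip: 0.08 × 0.006 × 0.035 = 0.0000168
  Arrow: 0.41 × 0.06 × 0.17 = 0.004182
  FleetOne: 0.51 × 0.082 × 0.014 = 0.00058548
Normalizing constant = 0.00478428.
P(QuickShip | evidence) = 0.0000168 / 0.00478428 ≈ 0.0035.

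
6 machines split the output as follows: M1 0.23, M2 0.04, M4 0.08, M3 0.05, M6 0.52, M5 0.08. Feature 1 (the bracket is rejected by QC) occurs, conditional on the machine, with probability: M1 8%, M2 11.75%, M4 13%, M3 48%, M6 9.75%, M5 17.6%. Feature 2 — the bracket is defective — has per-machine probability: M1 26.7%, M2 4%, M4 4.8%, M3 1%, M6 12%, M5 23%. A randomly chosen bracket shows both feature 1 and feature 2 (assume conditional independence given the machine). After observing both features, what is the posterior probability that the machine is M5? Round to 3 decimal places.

0.214

Compute prior × likelihood for every hypothesis:
  M1: 0.23 × 0.08 × 0.267 = 0.0049128
  M2: 0.04 × 0.1175 × 0.04 = 0.000188
  M4: 0.08 × 0.13 × 0.048 = 0.0004992
  M3: 0.05 × 0.48 × 0.01 = 0.00024
  M6: 0.52 × 0.0975 × 0.12 = 0.006084
  M5: 0.08 × 0.176 × 0.23 = 0.0032384
Normalizing constant = 0.0151624.
P(M5 | evidence) = 0.0032384 / 0.0151624 ≈ 0.214.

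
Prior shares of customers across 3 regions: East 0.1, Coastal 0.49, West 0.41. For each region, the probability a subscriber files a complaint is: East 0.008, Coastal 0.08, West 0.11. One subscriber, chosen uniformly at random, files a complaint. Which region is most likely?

Compute prior × likelihood for every hypothesis:
  East: 0.1 × 0.008 = 0.0008
  Coastal: 0.49 × 0.08 = 0.0392
  West: 0.41 × 0.11 = 0.0451
Sum = 0.0851.
Largest term belongs to West, so West is most probable.

West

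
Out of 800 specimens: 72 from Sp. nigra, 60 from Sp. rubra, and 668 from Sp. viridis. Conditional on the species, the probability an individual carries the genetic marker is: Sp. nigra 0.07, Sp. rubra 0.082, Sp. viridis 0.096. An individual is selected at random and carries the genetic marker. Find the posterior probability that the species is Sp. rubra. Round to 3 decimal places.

0.066

Unnormalized posteriors (prior × likelihood):
  Sp. nigra: 0.09 × 0.07 = 0.0063
  Sp. rubra: 0.075 × 0.082 = 0.00615
  Sp. viridis: 0.835 × 0.096 = 0.08016
Normalizing constant = 0.09261.
P(Sp. rubra | evidence) = 0.00615 / 0.09261 ≈ 0.066.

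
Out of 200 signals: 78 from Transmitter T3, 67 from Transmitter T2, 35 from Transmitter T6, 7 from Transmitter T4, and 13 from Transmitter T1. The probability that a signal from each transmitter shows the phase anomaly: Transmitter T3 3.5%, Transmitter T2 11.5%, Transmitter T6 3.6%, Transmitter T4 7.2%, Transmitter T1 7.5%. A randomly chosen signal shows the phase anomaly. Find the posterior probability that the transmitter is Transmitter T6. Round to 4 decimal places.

0.0956

Unnormalized posteriors (prior × likelihood):
  Transmitter T3: 0.39 × 0.035 = 0.01365
  Transmitter T2: 0.335 × 0.115 = 0.038525
  Transmitter T6: 0.175 × 0.036 = 0.0063
  Transmitter T4: 0.035 × 0.072 = 0.00252
  Transmitter T1: 0.065 × 0.075 = 0.004875
Total = 0.06587.
P(Transmitter T6 | evidence) = 0.0063 / 0.06587 ≈ 0.0956.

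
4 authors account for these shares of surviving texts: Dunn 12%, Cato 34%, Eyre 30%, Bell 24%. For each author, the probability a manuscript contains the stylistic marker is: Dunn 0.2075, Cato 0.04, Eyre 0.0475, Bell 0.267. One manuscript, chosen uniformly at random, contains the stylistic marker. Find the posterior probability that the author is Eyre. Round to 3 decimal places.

0.122

Prior × likelihood for each hypothesis:
  Dunn: 0.12 × 0.2075 = 0.0249
  Cato: 0.34 × 0.04 = 0.0136
  Eyre: 0.3 × 0.0475 = 0.01425
  Bell: 0.24 × 0.267 = 0.06408
Total = 0.11683.
P(Eyre | evidence) = 0.01425 / 0.11683 ≈ 0.122.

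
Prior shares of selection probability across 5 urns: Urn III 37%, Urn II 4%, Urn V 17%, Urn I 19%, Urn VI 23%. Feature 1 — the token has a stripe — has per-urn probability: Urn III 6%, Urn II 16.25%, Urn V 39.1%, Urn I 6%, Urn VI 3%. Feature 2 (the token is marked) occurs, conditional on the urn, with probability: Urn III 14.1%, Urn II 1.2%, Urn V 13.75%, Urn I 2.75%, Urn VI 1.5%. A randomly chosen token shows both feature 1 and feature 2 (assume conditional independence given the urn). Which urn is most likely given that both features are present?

Urn V

Compute prior × likelihood for every hypothesis:
  Urn III: 0.37 × 0.06 × 0.141 = 0.0031302
  Urn II: 0.04 × 0.1625 × 0.012 = 0.000078
  Urn V: 0.17 × 0.391 × 0.1375 = 0.009139625
  Urn I: 0.19 × 0.06 × 0.0275 = 0.0003135
  Urn VI: 0.23 × 0.03 × 0.015 = 0.0001035
Normalizing constant = 0.012764825.
Largest term belongs to Urn V, so Urn V is most probable.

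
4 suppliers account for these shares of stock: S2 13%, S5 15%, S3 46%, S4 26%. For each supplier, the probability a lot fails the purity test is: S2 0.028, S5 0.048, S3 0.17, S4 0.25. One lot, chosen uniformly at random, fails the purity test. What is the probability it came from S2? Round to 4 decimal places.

0.0236

Unnormalized posteriors (prior × likelihood):
  S2: 0.13 × 0.028 = 0.00364
  S5: 0.15 × 0.048 = 0.0072
  S3: 0.46 × 0.17 = 0.0782
  S4: 0.26 × 0.25 = 0.065
Normalizing constant = 0.15404.
P(S2 | evidence) = 0.00364 / 0.15404 ≈ 0.0236.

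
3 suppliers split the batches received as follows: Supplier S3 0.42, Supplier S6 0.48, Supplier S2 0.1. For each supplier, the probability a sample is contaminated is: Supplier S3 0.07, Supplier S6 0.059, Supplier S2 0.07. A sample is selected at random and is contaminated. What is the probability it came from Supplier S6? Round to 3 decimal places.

0.438

Unnormalized posteriors (prior × likelihood):
  Supplier S3: 0.42 × 0.07 = 0.0294
  Supplier S6: 0.48 × 0.059 = 0.02832
  Supplier S2: 0.1 × 0.07 = 0.007
Normalizing constant = 0.06472.
P(Supplier S6 | evidence) = 0.02832 / 0.06472 ≈ 0.438.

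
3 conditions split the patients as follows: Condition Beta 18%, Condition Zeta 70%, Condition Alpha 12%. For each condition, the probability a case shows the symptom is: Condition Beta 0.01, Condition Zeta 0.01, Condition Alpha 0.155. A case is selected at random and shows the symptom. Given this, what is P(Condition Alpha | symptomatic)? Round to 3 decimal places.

Compute prior × likelihood for every hypothesis:
  Condition Beta: 0.18 × 0.01 = 0.0018
  Condition Zeta: 0.7 × 0.01 = 0.007
  Condition Alpha: 0.12 × 0.155 = 0.0186
Normalizing constant = 0.0274.
P(Condition Alpha | evidence) = 0.0186 / 0.0274 ≈ 0.679.

0.679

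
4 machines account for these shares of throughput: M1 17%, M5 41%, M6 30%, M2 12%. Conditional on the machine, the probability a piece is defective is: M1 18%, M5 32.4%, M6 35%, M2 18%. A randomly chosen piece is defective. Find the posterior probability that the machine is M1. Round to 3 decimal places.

0.106

Prior × likelihood for each hypothesis:
  M1: 0.17 × 0.18 = 0.0306
  M5: 0.41 × 0.324 = 0.13284
  M6: 0.3 × 0.35 = 0.105
  M2: 0.12 × 0.18 = 0.0216
Total = 0.29004.
P(M1 | evidence) = 0.0306 / 0.29004 ≈ 0.106.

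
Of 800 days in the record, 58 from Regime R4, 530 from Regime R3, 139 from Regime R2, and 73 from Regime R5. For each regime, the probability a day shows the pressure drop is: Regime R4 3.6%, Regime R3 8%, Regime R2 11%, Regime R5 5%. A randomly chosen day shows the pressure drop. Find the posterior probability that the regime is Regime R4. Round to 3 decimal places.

0.033

Unnormalized posteriors (prior × likelihood):
  Regime R4: 0.0725 × 0.036 = 0.00261
  Regime R3: 0.6625 × 0.08 = 0.053
  Regime R2: 0.17375 × 0.11 = 0.0191125
  Regime R5: 0.09125 × 0.05 = 0.0045625
Sum = 0.079285.
P(Regime R4 | evidence) = 0.00261 / 0.079285 ≈ 0.033.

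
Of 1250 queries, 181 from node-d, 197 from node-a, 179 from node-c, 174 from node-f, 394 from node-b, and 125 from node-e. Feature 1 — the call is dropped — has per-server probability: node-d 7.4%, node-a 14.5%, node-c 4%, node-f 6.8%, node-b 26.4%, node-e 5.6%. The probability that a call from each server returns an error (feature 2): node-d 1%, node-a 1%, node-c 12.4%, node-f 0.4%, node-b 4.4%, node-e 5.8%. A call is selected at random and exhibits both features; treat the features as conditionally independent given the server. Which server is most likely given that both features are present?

By Bayes' rule, posterior ∝ prior × likelihood:
  node-d: 0.1448 × 0.074 × 0.01 = 0.000107152
  node-a: 0.1576 × 0.145 × 0.01 = 0.00022852
  node-c: 0.1432 × 0.04 × 0.124 = 0.000710272
  node-f: 0.1392 × 0.068 × 0.004 = 0.0000378624
  node-b: 0.3152 × 0.264 × 0.044 = 0.0036613632
  node-e: 0.1 × 0.056 × 0.058 = 0.0003248
Total = 0.0050699696.
Largest term belongs to node-b, so node-b is most probable.

node-b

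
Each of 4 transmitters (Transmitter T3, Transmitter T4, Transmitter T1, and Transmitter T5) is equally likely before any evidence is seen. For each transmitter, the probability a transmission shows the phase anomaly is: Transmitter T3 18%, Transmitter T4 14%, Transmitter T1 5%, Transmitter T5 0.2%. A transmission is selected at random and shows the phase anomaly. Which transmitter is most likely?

Transmitter T3

With a uniform prior (1/4 each), posterior ∝ likelihood:
  Transmitter T3: 0.18
  Transmitter T4: 0.14
  Transmitter T1: 0.05
  Transmitter T5: 0.002
Sum = 0.372.
Largest term belongs to Transmitter T3, so Transmitter T3 is most probable.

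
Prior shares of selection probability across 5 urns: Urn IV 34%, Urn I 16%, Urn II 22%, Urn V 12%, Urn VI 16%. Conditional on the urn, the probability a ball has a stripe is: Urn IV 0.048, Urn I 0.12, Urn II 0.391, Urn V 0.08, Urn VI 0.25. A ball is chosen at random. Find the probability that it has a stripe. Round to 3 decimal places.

By Bayes' rule, posterior ∝ prior × likelihood:
  Urn IV: 0.34 × 0.048 = 0.01632
  Urn I: 0.16 × 0.12 = 0.0192
  Urn II: 0.22 × 0.391 = 0.08602
  Urn V: 0.12 × 0.08 = 0.0096
  Urn VI: 0.16 × 0.25 = 0.04
P(striped) = 0.01632 + 0.0192 + 0.08602 + 0.0096 + 0.04 = 0.17114 → 0.171.

0.171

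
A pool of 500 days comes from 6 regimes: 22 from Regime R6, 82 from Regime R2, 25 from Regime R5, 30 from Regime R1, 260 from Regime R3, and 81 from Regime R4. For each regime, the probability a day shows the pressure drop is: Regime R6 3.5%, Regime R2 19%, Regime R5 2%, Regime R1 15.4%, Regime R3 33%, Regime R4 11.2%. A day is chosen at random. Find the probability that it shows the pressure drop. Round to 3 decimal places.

Unnormalized posteriors (prior × likelihood):
  Regime R6: 0.044 × 0.035 = 0.00154
  Regime R2: 0.164 × 0.19 = 0.03116
  Regime R5: 0.05 × 0.02 = 0.001
  Regime R1: 0.06 × 0.154 = 0.00924
  Regime R3: 0.52 × 0.33 = 0.1716
  Regime R4: 0.162 × 0.112 = 0.018144
P(drop) = 0.00154 + 0.03116 + 0.001 + 0.00924 + 0.1716 + 0.018144 = 0.232684 → 0.233.

0.233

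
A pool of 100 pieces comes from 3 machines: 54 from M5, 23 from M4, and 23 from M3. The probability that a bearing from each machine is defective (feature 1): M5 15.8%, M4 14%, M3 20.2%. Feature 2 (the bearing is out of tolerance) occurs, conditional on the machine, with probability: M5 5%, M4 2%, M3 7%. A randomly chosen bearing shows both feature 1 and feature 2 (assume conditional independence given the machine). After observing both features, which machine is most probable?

M5

By Bayes' rule, posterior ∝ prior × likelihood:
  M5: 0.54 × 0.158 × 0.05 = 0.004266
  M4: 0.23 × 0.14 × 0.02 = 0.000644
  M3: 0.23 × 0.202 × 0.07 = 0.0032522
Normalizing constant = 0.0081622.
Largest term belongs to M5, so M5 is most probable.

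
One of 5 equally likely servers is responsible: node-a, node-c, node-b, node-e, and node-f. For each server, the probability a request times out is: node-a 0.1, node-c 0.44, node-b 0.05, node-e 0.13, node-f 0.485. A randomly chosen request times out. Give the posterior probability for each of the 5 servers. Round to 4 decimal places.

node-a 0.0830, node-c 0.3651, node-b 0.0415, node-e 0.1079, node-f 0.4025

With a uniform prior (1/5 each), posterior ∝ likelihood:
  node-a: 0.1
  node-c: 0.44
  node-b: 0.05
  node-e: 0.13
  node-f: 0.485
Normalizing constant = 1.205.
P(node-a | timeout) = 0.1/1.205 ≈ 0.0830
P(node-c | timeout) = 0.44/1.205 ≈ 0.3651
P(node-b | timeout) = 0.05/1.205 ≈ 0.0415
P(node-e | timeout) = 0.13/1.205 ≈ 0.1079
P(node-f | timeout) = 0.485/1.205 ≈ 0.4025
(Check: 0.0830+0.3651+0.0415+0.1079+0.4025 = 1.0000.)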